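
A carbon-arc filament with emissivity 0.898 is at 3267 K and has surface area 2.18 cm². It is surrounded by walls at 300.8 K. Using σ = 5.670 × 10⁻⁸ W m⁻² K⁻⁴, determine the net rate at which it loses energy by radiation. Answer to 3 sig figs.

Area A = 2.18 cm² = 2.18×10⁻⁴ m².
Net radiated power P_net = εσA(T⁴ − T₀⁴) = 0.898×5.670×10⁻⁸×2.18×10⁻⁴×(3267⁴ − 300.8⁴).
T⁴ − T₀⁴ = 1.13919×10¹⁴ − 8.18675×10⁹ = 1.13911×10¹⁴ K⁴, so P_net = 1.26×10³ W.

Net loss ≈ 1.26×10³ W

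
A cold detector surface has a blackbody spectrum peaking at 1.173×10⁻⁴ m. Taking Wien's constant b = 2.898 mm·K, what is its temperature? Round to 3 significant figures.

T ≈ 24.7 K

Wien's law gives T = b/λ_max = (2.898×10⁻³ m·K)/(1.173×10⁻⁴ m) = 24.7 K.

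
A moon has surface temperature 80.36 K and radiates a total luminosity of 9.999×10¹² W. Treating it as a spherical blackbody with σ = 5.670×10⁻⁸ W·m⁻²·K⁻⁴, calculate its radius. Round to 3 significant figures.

R ≈ 5.80×10⁵ m

L = 4πR²σT⁴ ⇒ R = √(L/(4πσT⁴)).
σT⁴ = 2.36452 W/m², so R = √(9.999×10¹²/(4π×2.36452)) = 5.80×10⁵ m.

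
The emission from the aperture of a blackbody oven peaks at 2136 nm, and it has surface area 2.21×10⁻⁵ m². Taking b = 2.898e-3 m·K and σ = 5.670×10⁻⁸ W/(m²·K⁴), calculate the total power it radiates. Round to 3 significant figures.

P ≈ 4.25 W

Wien's law: T = b/λ_max = 2.898×10⁻³/2.136×10⁻⁶ = 1356.74 K.
Area A = 2.21×10⁻⁵ m².
Then P = σAT⁴ = 5.670×10⁻⁸×2.21×10⁻⁵×(1356.74)⁴ = 4.25 W.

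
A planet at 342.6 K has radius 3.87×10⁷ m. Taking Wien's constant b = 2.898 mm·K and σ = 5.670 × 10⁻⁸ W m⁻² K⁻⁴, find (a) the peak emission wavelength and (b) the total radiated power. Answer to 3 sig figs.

λ_max ≈ 8.46 μm; P ≈ 1.47×10¹⁹ W

(a) λ_max = b/T = 2.898×10⁻³/342.6 = 8.459×10⁻⁶ m = 8.46 μm.
Surface area A = 4πR² = 4π(3.87×10⁷ m)² = 1.88205×10¹⁶ m².
(b) P = σAT⁴ = 5.670×10⁻⁸×1.88205×10¹⁶×(342.6)⁴ = 1.47×10¹⁹ W.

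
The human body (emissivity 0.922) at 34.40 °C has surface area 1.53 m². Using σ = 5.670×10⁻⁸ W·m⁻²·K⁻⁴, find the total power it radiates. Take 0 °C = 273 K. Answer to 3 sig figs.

P ≈ 714 W

T = 34.40 °C + 273 = 307.40 K.
Area A = 1.53 m².
P = εσAT⁴ = 0.922 × 5.670×10⁻⁸ × 1.53 × (307.40)⁴ = 714 W.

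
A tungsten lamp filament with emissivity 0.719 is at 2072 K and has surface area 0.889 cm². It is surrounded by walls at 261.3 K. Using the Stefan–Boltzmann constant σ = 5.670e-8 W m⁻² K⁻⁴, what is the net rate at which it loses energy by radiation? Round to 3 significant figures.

Area A = 0.889 cm² = 8.89×10⁻⁵ m².
Net radiated power P_net = εσA(T⁴ − T₀⁴) = 0.719×5.670×10⁻⁸×8.89×10⁻⁵×(2072⁴ − 261.3⁴).
T⁴ − T₀⁴ = 1.84314×10¹³ − 4.66184×10⁹ = 1.84267×10¹³ K⁴, so P_net = 66.8 W.

Net loss ≈ 66.8 W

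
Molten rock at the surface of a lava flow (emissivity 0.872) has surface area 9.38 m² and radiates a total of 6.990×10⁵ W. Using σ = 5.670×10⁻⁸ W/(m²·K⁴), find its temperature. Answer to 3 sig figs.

T ≈ 1.11×10³ K

Area A = 9.38 m².
P = εσAT⁴ ⇒ T = (P/(εσA))^(1/4) = (6.990×10⁵/(0.872×5.670×10⁻⁸×9.38))^(1/4) = 1.11×10³ K.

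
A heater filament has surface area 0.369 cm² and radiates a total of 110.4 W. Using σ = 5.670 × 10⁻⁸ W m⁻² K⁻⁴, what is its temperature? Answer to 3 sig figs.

Area A = 0.369 cm² = 3.69×10⁻⁵ m².
P = σAT⁴ ⇒ T = (P/(σA))^(1/4) = (110.4/(5.670×10⁻⁸×3.69×10⁻⁵))^(1/4) = 2.70×10³ K.

T ≈ 2.70×10³ K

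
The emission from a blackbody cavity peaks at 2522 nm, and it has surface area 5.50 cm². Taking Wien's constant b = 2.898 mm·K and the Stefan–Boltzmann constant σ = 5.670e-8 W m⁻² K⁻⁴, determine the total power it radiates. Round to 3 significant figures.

P ≈ 54.4 W

Wien's law: T = b/λ_max = 2.898×10⁻³/2.522×10⁻⁶ = 1149.09 K.
Area A = 5.50 cm² = 5.50×10⁻⁴ m².
Then P = σAT⁴ = 5.670×10⁻⁸×5.50×10⁻⁴×(1149.09)⁴ = 54.4 W.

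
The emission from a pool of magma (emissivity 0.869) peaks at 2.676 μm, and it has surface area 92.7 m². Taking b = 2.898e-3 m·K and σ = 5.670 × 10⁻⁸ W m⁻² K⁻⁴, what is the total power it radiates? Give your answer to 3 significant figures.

P ≈ 6.28×10⁶ W

Wien's law: T = b/λ_max = 2.898×10⁻³/2.676×10⁻⁶ = 1082.96 K.
Area A = 92.7 m².
Then P = εσAT⁴ = 0.869×5.670×10⁻⁸×92.7×(1082.96)⁴ = 6.28×10⁶ W.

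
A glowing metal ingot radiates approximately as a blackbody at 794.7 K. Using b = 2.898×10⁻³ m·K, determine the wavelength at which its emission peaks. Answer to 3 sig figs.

λ_max ≈ 3.65 μm

Wien's displacement law: λ_max = b/T = (2.898×10⁻³ m·K)/(794.7 K) = 3.647×10⁻⁶ m.
That is 3.65 μm, in the infrared range.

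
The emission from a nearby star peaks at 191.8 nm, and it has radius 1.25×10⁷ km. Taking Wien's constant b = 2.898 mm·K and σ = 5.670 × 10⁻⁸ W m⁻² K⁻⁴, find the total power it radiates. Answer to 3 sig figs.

Wien's law: T = b/λ_max = 2.898×10⁻³/1.918×10⁻⁷ = 15109.5 K.
Surface area A = 4πR² = 4π(1.25×10¹⁰ m)² = 1.96350×10²¹ m².
Then P = σAT⁴ = 5.670×10⁻⁸×1.96350×10²¹×(15109.5)⁴ = 5.80×10³⁰ W.

P ≈ 5.80×10³⁰ W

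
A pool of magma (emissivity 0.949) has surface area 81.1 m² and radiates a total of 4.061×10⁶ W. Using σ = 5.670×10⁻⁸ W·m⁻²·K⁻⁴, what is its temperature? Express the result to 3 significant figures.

T ≈ 982 K

Area A = 81.1 m².
P = εσAT⁴ ⇒ T = (P/(εσA))^(1/4) = (4.061×10⁶/(0.949×5.670×10⁻⁸×81.1))^(1/4) = 982 K.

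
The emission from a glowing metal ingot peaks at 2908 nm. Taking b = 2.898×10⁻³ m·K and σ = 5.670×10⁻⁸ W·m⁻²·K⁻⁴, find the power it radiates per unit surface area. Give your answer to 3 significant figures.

Wien's law: T = b/λ_max = 2.898×10⁻³/2.908×10⁻⁶ = 996.561 K.
Then I = σT⁴ = 5.670×10⁻⁸×(996.561)⁴ = 5.59×10⁴ W/m².

I ≈ 5.59×10⁴ W/m²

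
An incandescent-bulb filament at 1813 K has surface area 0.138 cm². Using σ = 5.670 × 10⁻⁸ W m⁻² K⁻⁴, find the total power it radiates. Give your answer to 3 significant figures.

Area A = 0.138 cm² = 1.38×10⁻⁵ m².
P = σAT⁴ = 5.670×10⁻⁸ × 1.38×10⁻⁵ × (1813)⁴ = 8.45 W.

P ≈ 8.45 W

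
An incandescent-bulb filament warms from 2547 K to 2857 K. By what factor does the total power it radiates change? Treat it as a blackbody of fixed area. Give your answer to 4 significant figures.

P₂/P₁ ≈ 1.583

P ∝ T⁴, so P₂/P₁ = (T₂/T₁)⁴ = (2857/2547)⁴ = (1.12171)⁴ = 1.583.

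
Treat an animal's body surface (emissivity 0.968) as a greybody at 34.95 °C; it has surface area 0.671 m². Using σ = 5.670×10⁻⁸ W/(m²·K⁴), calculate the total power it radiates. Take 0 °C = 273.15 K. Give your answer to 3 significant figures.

T = 34.95 °C + 273.15 = 308.10 K.
Area A = 0.671 m².
P = εσAT⁴ = 0.968 × 5.670×10⁻⁸ × 0.671 × (308.10)⁴ = 332 W.

P ≈ 332 W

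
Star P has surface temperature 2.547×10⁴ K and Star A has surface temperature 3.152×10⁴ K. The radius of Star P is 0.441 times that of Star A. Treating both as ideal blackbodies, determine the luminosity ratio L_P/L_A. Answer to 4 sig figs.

L ∝ R²T⁴, so L_P/L_A = (R_P/R_A)²(T_P/T_A)⁴ = (0.441)² × (2.547×10⁴/3.152×10⁴)⁴ = 0.194481 × 0.426355 = 0.08292.

L_P/L_A ≈ 0.08292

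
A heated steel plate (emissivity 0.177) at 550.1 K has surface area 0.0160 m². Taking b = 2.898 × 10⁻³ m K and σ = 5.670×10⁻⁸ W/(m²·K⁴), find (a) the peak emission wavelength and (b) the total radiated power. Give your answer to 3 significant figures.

(a) λ_max = b/T = 2.898×10⁻³/550.1 = 5.268×10⁻⁶ m = 5.27 μm.
Area A = 0.0160 m².
(b) P = εσAT⁴ = 0.177×5.670×10⁻⁸×0.0160×(550.1)⁴ = 14.7 W.

λ_max ≈ 5.27 μm; P ≈ 14.7 W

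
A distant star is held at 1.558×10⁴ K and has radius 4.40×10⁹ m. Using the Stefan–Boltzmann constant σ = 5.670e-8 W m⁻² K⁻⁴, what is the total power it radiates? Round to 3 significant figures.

Surface area A = 4πR² = 4π(4.40×10⁹ m)² = 2.43285×10²⁰ m².
P = σAT⁴ = 5.670×10⁻⁸ × 2.43285×10²⁰ × (1.558×10⁴)⁴ = 8.13×10²⁹ W.

P ≈ 8.13×10²⁹ W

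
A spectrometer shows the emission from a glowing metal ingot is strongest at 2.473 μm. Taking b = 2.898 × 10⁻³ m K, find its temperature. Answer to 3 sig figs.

Wien's law gives T = b/λ_max = (2.898×10⁻³ m·K)/(2.473×10⁻⁶ m) = 1.17×10³ K.

T ≈ 1.17×10³ K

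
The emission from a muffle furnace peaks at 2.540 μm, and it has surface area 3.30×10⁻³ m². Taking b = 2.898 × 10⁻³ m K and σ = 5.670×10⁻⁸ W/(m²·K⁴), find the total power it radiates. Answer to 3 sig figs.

Wien's law: T = b/λ_max = 2.898×10⁻³/2.540×10⁻⁶ = 1140.94 K.
Area A = 3.30×10⁻³ m².
Then P = σAT⁴ = 5.670×10⁻⁸×3.30×10⁻³×(1140.94)⁴ = 317 W.

P ≈ 317 W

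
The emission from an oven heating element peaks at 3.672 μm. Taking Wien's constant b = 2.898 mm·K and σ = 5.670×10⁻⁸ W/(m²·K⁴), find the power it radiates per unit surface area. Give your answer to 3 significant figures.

Wien's law: T = b/λ_max = 2.898×10⁻³/3.672×10⁻⁶ = 789.216 K.
Then I = σT⁴ = 5.670×10⁻⁸×(789.216)⁴ = 2.20×10⁴ W/m².

I ≈ 2.20×10⁴ W/m²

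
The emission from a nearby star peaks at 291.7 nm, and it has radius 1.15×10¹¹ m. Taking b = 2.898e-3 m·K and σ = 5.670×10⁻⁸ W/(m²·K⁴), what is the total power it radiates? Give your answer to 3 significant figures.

P ≈ 9.18×10³¹ W

Wien's law: T = b/λ_max = 2.898×10⁻³/2.917×10⁻⁷ = 9934.86 K.
Surface area A = 4πR² = 4π(1.15×10¹¹ m)² = 1.66190×10²³ m².
Then P = σAT⁴ = 5.670×10⁻⁸×1.66190×10²³×(9934.86)⁴ = 9.18×10³¹ W.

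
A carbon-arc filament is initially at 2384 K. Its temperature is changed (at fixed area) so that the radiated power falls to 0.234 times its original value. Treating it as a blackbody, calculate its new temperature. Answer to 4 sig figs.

T₂ ≈ 1658 K

P ∝ T⁴, so T₂/T₁ = (P₂/P₁)^(1/4) = (0.234)^(1/4) = 0.695511.
T₂ = 2384 × 0.695511 = 1658 K.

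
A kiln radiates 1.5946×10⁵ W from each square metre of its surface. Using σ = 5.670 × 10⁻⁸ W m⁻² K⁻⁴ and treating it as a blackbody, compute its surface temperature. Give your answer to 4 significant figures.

T ≈ 1295 K

I = σT⁴, so T = (I/σ)^(1/4) = (1.5946×10⁵/(5.670×10⁻⁸))^(1/4) = 1295 K.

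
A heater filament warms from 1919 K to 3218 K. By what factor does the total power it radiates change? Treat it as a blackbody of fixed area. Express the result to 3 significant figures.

P ∝ T⁴, so P₂/P₁ = (T₂/T₁)⁴ = (3218/1919)⁴ = (1.67692)⁴ = 7.91.

P₂/P₁ ≈ 7.91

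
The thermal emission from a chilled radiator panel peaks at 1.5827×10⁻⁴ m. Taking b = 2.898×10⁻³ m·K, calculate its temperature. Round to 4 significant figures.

Wien's law gives T = b/λ_max = (2.898×10⁻³ m·K)/(1.5827×10⁻⁴ m) = 18.31 K.

T ≈ 18.31 K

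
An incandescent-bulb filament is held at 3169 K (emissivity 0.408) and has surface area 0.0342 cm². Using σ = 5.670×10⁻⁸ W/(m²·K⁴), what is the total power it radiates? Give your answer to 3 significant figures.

P ≈ 7.98 W

Area A = 0.0342 cm² = 3.42×10⁻⁶ m².
P = εσAT⁴ = 0.408 × 5.670×10⁻⁸ × 3.42×10⁻⁶ × (3169)⁴ = 7.98 W.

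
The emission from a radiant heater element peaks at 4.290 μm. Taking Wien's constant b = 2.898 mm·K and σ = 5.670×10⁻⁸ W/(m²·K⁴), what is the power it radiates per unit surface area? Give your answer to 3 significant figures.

Wien's law: T = b/λ_max = 2.898×10⁻³/4.290×10⁻⁶ = 675.524 K.
Then I = σT⁴ = 5.670×10⁻⁸×(675.524)⁴ = 1.18×10⁴ W/m².

I ≈ 1.18×10⁴ W/m²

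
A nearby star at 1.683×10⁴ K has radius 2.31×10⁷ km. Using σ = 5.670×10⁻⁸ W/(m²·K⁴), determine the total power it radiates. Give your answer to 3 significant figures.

P ≈ 3.05×10³¹ W

Surface area A = 4πR² = 4π(2.31×10¹⁰ m)² = 6.70554×10²¹ m².
P = σAT⁴ = 5.670×10⁻⁸ × 6.70554×10²¹ × (1.683×10⁴)⁴ = 3.05×10³¹ W.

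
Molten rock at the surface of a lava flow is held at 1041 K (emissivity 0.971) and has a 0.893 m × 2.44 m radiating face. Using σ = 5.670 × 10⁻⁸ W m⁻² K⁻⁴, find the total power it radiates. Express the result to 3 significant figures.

P ≈ 1.41×10⁵ W

Area A = 0.893 × 2.44 = 2.17892 m².
P = εσAT⁴ = 0.971 × 5.670×10⁻⁸ × 2.17892 × (1041)⁴ = 1.41×10⁵ W.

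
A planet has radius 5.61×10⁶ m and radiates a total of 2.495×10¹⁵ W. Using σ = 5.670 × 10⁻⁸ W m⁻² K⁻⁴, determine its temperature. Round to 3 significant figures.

T ≈ 103 K

Surface area A = 4πR² = 4π(5.61×10⁶ m)² = 3.95490×10¹⁴ m².
P = σAT⁴ ⇒ T = (P/(σA))^(1/4) = (2.495×10¹⁵/(5.670×10⁻⁸×3.95490×10¹⁴))^(1/4) = 103 K.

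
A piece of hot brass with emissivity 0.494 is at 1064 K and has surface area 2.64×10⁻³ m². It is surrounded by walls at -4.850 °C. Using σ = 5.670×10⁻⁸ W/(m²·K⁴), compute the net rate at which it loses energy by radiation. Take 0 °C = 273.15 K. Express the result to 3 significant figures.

Net loss ≈ 94.4 W

Surroundings: T = -4.850 °C + 273.15 = 268.300 K.
Area A = 2.64×10⁻³ m².
Net radiated power P_net = εσA(T⁴ − T₀⁴) = 0.494×5.670×10⁻⁸×2.64×10⁻³×(1064⁴ − 268.300⁴).
T⁴ − T₀⁴ = 1.28164×10¹² − 5.18182×10⁹ = 1.27646×10¹² K⁴, so P_net = 94.4 W.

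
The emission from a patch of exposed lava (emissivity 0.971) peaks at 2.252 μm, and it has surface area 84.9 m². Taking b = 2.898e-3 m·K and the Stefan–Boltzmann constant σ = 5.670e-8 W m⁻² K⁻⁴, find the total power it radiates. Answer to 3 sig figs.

Wien's law: T = b/λ_max = 2.898×10⁻³/2.252×10⁻⁶ = 1286.86 K.
Area A = 84.9 m².
Then P = εσAT⁴ = 0.971×5.670×10⁻⁸×84.9×(1286.86)⁴ = 1.28×10⁷ W.

P ≈ 1.28×10⁷ W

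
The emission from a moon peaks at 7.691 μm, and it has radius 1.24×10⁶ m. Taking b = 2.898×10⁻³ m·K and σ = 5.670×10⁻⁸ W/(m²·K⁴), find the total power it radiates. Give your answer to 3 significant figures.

P ≈ 2.21×10¹⁶ W

Wien's law: T = b/λ_max = 2.898×10⁻³/7.691×10⁻⁶ = 376.804 K.
Surface area A = 4πR² = 4π(1.24×10⁶ m)² = 1.93221×10¹³ m².
Then P = σAT⁴ = 5.670×10⁻⁸×1.93221×10¹³×(376.804)⁴ = 2.21×10¹⁶ W.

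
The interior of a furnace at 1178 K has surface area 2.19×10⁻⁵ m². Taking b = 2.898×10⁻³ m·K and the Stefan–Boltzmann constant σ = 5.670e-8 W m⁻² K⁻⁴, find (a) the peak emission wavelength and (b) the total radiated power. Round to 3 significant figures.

λ_max ≈ 2.46×10³ nm; P ≈ 2.39 W

(a) λ_max = b/T = 2.898×10⁻³/1178 = 2.460×10⁻⁶ m = 2.46×10³ nm.
Area A = 2.19×10⁻⁵ m².
(b) P = σAT⁴ = 5.670×10⁻⁸×2.19×10⁻⁵×(1178)⁴ = 2.39 W.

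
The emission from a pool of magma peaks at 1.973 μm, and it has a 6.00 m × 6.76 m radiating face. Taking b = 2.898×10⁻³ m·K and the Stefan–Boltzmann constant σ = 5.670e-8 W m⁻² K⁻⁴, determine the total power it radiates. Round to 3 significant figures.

Wien's law: T = b/λ_max = 2.898×10⁻³/1.973×10⁻⁶ = 1468.83 K.
Area A = 6.00 × 6.76 = 40.56 m².
Then P = σAT⁴ = 5.670×10⁻⁸×40.56×(1468.83)⁴ = 1.07×10⁷ W.

P ≈ 1.07×10⁷ W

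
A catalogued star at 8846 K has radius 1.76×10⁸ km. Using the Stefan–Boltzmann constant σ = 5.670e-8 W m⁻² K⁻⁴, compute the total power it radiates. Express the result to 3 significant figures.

Surface area A = 4πR² = 4π(1.76×10¹¹ m)² = 3.89256×10²³ m².
P = σAT⁴ = 5.670×10⁻⁸ × 3.89256×10²³ × (8846)⁴ = 1.35×10³² W.

P ≈ 1.35×10³² W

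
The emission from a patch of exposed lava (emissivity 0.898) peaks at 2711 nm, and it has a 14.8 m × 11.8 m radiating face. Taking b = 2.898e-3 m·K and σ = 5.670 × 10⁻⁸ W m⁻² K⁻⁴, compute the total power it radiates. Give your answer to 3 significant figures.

Wien's law: T = b/λ_max = 2.898×10⁻³/2.711×10⁻⁶ = 1068.98 K.
Area A = 14.8 × 11.8 = 174.64 m².
Then P = εσAT⁴ = 0.898×5.670×10⁻⁸×174.64×(1068.98)⁴ = 1.16×10⁷ W.

P ≈ 1.16×10⁷ W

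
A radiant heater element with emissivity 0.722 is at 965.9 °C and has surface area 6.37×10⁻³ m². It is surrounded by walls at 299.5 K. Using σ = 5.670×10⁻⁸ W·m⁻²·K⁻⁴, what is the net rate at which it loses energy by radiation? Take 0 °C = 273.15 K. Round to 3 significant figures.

T = 965.9 °C + 273.15 = 1239.05 K.
Area A = 6.37×10⁻³ m².
Net radiated power P_net = εσA(T⁴ − T₀⁴) = 0.722×5.670×10⁻⁸×6.37×10⁻³×(1239.05⁴ − 299.5⁴).
T⁴ − T₀⁴ = 2.35698×10¹² − 8.04613×10⁹ = 2.34893×10¹² K⁴, so P_net = 613 W.

Net loss ≈ 613 W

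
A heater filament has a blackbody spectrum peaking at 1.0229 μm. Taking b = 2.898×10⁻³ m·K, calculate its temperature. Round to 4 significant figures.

Wien's law gives T = b/λ_max = (2.898×10⁻³ m·K)/(1.0229×10⁻⁶ m) = 2833 K.

T ≈ 2833 K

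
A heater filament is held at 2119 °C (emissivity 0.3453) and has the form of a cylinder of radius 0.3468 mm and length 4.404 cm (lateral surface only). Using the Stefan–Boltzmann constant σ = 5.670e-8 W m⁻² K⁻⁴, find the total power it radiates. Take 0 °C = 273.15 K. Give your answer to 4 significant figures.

P ≈ 61.52 W

T = 2119 °C + 273.15 = 2392.15 K.
Lateral area A = 2πrL = 2π×3.468×10⁻⁴×0.04404 = 9.59635×10⁻⁵ m².
P = εσAT⁴ = 0.3453 × 5.670×10⁻⁸ × 9.59635×10⁻⁵ × (2392.15)⁴ = 61.52 W.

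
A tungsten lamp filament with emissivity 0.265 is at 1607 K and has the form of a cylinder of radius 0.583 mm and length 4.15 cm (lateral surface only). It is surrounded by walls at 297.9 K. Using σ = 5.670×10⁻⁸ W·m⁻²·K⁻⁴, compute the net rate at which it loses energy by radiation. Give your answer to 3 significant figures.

Net loss ≈ 15.2 W

Lateral area A = 2πrL = 2π×5.83×10⁻⁴×0.0415 = 1.52019×10⁻⁴ m².
Net radiated power P_net = εσA(T⁴ − T₀⁴) = 0.265×5.670×10⁻⁸×1.52019×10⁻⁴×(1607⁴ − 297.9⁴).
T⁴ − T₀⁴ = 6.66904×10¹² − 7.87557×10⁹ = 6.66116×10¹² K⁴, so P_net = 15.2 W.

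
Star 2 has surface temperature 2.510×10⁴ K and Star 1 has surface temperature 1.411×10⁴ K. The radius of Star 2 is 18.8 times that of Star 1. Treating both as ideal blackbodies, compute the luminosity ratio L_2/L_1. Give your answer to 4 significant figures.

L ∝ R²T⁴, so L_2/L_1 = (R_2/R_1)²(T_2/T_1)⁴ = (18.8)² × (2.510×10⁴/1.411×10⁴)⁴ = 353.44 × 10.0135 = 3539.

L_2/L_1 ≈ 3539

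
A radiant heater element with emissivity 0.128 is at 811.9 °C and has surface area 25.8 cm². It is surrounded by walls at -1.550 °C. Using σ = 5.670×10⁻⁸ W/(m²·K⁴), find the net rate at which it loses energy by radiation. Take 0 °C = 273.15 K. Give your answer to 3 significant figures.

Net loss ≈ 25.9 W

T = 811.9 °C + 273.15 = 1085.05 K.
Surroundings: T = -1.550 °C + 273.15 = 271.600 K.
Area A = 25.8 cm² = 2.58×10⁻³ m².
Net radiated power P_net = εσA(T⁴ − T₀⁴) = 0.128×5.670×10⁻⁸×2.58×10⁻³×(1085.05⁴ − 271.600⁴).
T⁴ − T₀⁴ = 1.38611×10¹² − 5.44151×10⁹ = 1.38067×10¹² K⁴, so P_net = 25.9 W.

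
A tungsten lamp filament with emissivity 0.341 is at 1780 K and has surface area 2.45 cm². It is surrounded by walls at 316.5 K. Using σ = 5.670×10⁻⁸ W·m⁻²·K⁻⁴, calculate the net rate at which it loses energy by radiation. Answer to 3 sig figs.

Area A = 2.45 cm² = 2.45×10⁻⁴ m².
Net radiated power P_net = εσA(T⁴ − T₀⁴) = 0.341×5.670×10⁻⁸×2.45×10⁻⁴×(1780⁴ − 316.5⁴).
T⁴ − T₀⁴ = 1.00388×10¹³ − 1.00345×10¹⁰ = 1.00288×10¹³ K⁴, so P_net = 47.5 W.

Net loss ≈ 47.5 W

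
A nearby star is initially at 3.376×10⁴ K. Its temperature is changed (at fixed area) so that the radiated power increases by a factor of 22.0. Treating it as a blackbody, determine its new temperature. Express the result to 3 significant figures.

P ∝ T⁴, so T₂/T₁ = (P₂/P₁)^(1/4) = (22.0)^(1/4) = 2.16574.
T₂ = 3.376×10⁴ × 2.16574 = 7.31×10⁴ K.

T₂ ≈ 7.31×10⁴ K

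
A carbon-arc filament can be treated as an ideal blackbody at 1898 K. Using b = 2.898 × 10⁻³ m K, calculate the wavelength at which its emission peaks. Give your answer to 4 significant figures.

Wien's displacement law: λ_max = b/T = (2.898×10⁻³ m·K)/(1898 K) = 1.5269×10⁻⁶ m.
That is 1527 nm, in the infrared range.

λ_max ≈ 1527 nm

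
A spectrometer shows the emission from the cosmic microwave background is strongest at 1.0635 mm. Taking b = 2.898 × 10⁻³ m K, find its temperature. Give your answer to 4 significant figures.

T ≈ 2.725 K

Wien's law gives T = b/λ_max = (2.898×10⁻³ m·K)/(1.0635×10⁻³ m) = 2.725 K.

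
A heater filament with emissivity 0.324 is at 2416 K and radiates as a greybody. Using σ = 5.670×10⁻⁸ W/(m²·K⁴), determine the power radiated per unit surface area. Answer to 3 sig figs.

I ≈ 6.26×10⁵ W/m²

Stefan–Boltzmann: I = εσT⁴ = 0.324 × 5.670×10⁻⁸ × (2416)⁴ = 6.26×10⁵ W/m².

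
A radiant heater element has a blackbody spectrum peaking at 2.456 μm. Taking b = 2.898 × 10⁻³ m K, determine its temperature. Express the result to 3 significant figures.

T ≈ 1.18×10³ K

Wien's law gives T = b/λ_max = (2.898×10⁻³ m·K)/(2.456×10⁻⁶ m) = 1.18×10³ K.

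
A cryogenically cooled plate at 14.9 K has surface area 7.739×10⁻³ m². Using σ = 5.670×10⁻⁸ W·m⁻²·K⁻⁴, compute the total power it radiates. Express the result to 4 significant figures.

P ≈ 2.163×10⁻⁵ W

Area A = 7.739×10⁻³ m².
P = σAT⁴ = 5.670×10⁻⁸ × 7.739×10⁻³ × (14.9)⁴ = 2.163×10⁻⁵ W.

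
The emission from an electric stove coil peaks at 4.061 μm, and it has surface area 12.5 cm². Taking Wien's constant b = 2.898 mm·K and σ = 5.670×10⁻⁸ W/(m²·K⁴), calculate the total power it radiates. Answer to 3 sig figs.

Wien's law: T = b/λ_max = 2.898×10⁻³/4.061×10⁻⁶ = 713.617 K.
Area A = 12.5 cm² = 1.25×10⁻³ m².
Then P = σAT⁴ = 5.670×10⁻⁸×1.25×10⁻³×(713.617)⁴ = 18.4 W.

P ≈ 18.4 W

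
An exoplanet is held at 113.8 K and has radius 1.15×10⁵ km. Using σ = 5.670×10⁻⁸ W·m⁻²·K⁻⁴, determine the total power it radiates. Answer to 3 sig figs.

P ≈ 1.58×10¹⁸ W

Surface area A = 4πR² = 4π(1.15×10⁸ m)² = 1.66190×10¹⁷ m².
P = σAT⁴ = 5.670×10⁻⁸ × 1.66190×10¹⁷ × (113.8)⁴ = 1.58×10¹⁸ W.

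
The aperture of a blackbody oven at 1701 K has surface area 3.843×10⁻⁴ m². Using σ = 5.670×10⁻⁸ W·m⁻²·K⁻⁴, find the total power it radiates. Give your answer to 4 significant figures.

P ≈ 182.4 W

Area A = 3.843×10⁻⁴ m².
P = σAT⁴ = 5.670×10⁻⁸ × 3.843×10⁻⁴ × (1701)⁴ = 182.4 W.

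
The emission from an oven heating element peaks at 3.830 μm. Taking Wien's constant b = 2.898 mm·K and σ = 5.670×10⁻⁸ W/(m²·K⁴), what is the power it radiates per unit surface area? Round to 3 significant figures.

I ≈ 1.86×10⁴ W/m²

Wien's law: T = b/λ_max = 2.898×10⁻³/3.830×10⁻⁶ = 756.658 K.
Then I = σT⁴ = 5.670×10⁻⁸×(756.658)⁴ = 1.86×10⁴ W/m².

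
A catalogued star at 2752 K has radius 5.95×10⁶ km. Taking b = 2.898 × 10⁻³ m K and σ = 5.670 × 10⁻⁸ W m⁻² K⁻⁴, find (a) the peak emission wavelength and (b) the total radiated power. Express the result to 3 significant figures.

λ_max ≈ 1.05×10³ nm; P ≈ 1.45×10²⁷ W

(a) λ_max = b/T = 2.898×10⁻³/2752 = 1.053×10⁻⁶ m = 1.05×10³ nm.
Surface area A = 4πR² = 4π(5.95×10⁹ m)² = 4.44881×10²⁰ m².
(b) P = σAT⁴ = 5.670×10⁻⁸×4.44881×10²⁰×(2752)⁴ = 1.45×10²⁷ W.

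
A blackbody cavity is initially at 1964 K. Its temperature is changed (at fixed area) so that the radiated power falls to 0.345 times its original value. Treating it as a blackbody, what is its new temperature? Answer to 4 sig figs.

T₂ ≈ 1505 K

P ∝ T⁴, so T₂/T₁ = (P₂/P₁)^(1/4) = (0.345)^(1/4) = 0.766399.
T₂ = 1964 × 0.766399 = 1505 K.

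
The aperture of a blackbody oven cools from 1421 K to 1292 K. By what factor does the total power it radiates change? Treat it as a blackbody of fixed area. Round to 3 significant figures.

P₂/P₁ ≈ 0.683

P ∝ T⁴, so P₂/P₁ = (T₂/T₁)⁴ = (1292/1421)⁴ = (0.909219)⁴ = 0.683.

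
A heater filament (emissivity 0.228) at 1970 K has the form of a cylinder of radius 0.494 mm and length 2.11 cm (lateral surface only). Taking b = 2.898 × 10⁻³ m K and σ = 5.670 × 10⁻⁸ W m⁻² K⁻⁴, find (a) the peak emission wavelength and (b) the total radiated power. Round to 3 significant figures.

(a) λ_max = b/T = 2.898×10⁻³/1970 = 1.471×10⁻⁶ m = 1.47×10³ nm.
Lateral area A = 2πrL = 2π×4.94×10⁻⁴×0.0211 = 6.54922×10⁻⁵ m².
(b) P = εσAT⁴ = 0.228×5.670×10⁻⁸×6.54922×10⁻⁵×(1970)⁴ = 12.8 W.

λ_max ≈ 1.47×10³ nm; P ≈ 12.8 W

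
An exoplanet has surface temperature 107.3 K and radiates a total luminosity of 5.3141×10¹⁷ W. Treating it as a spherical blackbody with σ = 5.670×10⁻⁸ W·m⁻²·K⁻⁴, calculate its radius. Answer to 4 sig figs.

L = 4πR²σT⁴ ⇒ R = √(L/(4πσT⁴)).
σT⁴ = 7.51592 W/m², so R = √(5.3141×10¹⁷/(4π×7.51592)) = 7.501×10⁷ m.

R ≈ 7.501×10⁷ m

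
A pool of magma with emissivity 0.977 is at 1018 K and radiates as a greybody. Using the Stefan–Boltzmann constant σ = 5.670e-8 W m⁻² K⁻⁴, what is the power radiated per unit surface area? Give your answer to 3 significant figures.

Stefan–Boltzmann: I = εσT⁴ = 0.977 × 5.670×10⁻⁸ × (1018)⁴ = 5.95×10⁴ W/m².

I ≈ 5.95×10⁴ W/m²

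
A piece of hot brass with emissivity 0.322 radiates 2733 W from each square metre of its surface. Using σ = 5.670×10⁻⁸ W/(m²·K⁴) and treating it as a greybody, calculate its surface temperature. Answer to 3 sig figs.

T ≈ 622 K

I = εσT⁴, so T = (I/εσ)^(1/4) = (2733/(0.322×5.670×10⁻⁸))^(1/4) = 622 K.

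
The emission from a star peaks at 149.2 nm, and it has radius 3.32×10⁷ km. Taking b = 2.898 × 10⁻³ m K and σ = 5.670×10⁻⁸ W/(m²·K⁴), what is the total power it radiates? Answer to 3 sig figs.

Wien's law: T = b/λ_max = 2.898×10⁻³/1.492×10⁻⁷ = 19423.6 K.
Surface area A = 4πR² = 4π(3.32×10¹⁰ m)² = 1.38512×10²² m².
Then P = σAT⁴ = 5.670×10⁻⁸×1.38512×10²²×(19423.6)⁴ = 1.12×10³² W.

P ≈ 1.12×10³² W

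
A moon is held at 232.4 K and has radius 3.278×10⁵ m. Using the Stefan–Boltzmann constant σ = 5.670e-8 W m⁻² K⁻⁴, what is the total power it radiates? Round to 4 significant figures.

Surface area A = 4πR² = 4π(3.278×10⁵ m)² = 1.35029×10¹² m².
P = σAT⁴ = 5.670×10⁻⁸ × 1.35029×10¹² × (232.4)⁴ = 2.233×10¹⁴ W.

P ≈ 2.233×10¹⁴ W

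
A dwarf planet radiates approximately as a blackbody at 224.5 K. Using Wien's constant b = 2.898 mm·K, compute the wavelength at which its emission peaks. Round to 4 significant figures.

λ_max ≈ 12.91 μm

Wien's displacement law: λ_max = b/T = (2.898×10⁻³ m·K)/(224.5 K) = 1.2909×10⁻⁵ m.
That is 12.91 μm, in the infrared range.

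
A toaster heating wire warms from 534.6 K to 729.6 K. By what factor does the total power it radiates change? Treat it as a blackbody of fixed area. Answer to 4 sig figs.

P ∝ T⁴, so P₂/P₁ = (T₂/T₁)⁴ = (729.6/534.6)⁴ = (1.36476)⁴ = 3.469.

P₂/P₁ ≈ 3.469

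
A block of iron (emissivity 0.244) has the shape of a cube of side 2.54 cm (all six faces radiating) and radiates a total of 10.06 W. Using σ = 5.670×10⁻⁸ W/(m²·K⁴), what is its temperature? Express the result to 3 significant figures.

T ≈ 658 K

Area A = 6s² = 6×(0.0254 m)² = 3.87096×10⁻³ m².
P = εσAT⁴ ⇒ T = (P/(εσA))^(1/4) = (10.06/(0.244×5.670×10⁻⁸×3.87096×10⁻³))^(1/4) = 658 K.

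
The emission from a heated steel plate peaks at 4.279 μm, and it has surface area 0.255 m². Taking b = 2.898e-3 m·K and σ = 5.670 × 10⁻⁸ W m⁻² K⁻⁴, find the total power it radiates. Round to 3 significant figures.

P ≈ 3.04×10³ W

Wien's law: T = b/λ_max = 2.898×10⁻³/4.279×10⁻⁶ = 677.261 K.
Area A = 0.255 m².
Then P = σAT⁴ = 5.670×10⁻⁸×0.255×(677.261)⁴ = 3.04×10³ W.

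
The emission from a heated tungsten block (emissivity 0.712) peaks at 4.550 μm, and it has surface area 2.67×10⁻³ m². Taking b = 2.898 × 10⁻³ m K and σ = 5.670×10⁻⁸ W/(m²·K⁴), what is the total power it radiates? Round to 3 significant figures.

Wien's law: T = b/λ_max = 2.898×10⁻³/4.550×10⁻⁶ = 636.923 K.
Area A = 2.67×10⁻³ m².
Then P = εσAT⁴ = 0.712×5.670×10⁻⁸×2.67×10⁻³×(636.923)⁴ = 17.7 W.

P ≈ 17.7 W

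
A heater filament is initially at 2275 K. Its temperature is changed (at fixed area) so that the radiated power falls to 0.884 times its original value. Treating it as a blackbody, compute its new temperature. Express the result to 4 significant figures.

T₂ ≈ 2206 K

P ∝ T⁴, so T₂/T₁ = (P₂/P₁)^(1/4) = (0.884)^(1/4) = 0.969646.
T₂ = 2275 × 0.969646 = 2206 K.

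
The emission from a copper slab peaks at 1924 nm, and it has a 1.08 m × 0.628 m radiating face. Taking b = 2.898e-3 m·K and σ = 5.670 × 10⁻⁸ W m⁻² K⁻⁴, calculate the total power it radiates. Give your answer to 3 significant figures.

P ≈ 1.98×10⁵ W

Wien's law: T = b/λ_max = 2.898×10⁻³/1.924×10⁻⁶ = 1506.24 K.
Area A = 1.08 × 0.628 = 0.67824 m².
Then P = σAT⁴ = 5.670×10⁻⁸×0.67824×(1506.24)⁴ = 1.98×10⁵ W.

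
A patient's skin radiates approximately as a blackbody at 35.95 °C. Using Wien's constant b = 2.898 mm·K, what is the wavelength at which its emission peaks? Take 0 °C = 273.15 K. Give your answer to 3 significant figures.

λ_max ≈ 9.38 μm

T = 35.95 °C + 273.15 = 309.10 K.
Wien's displacement law: λ_max = b/T = (2.898×10⁻³ m·K)/(309.10 K) = 9.376×10⁻⁶ m.
That is 9.38 μm, in the infrared range.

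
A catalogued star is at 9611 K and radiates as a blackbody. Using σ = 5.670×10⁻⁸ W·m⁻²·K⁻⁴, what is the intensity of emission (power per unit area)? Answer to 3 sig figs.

Stefan–Boltzmann: I = σT⁴ = 5.670×10⁻⁸ × (9611)⁴ = 4.84×10⁸ W/m².

I ≈ 4.84×10⁸ W/m²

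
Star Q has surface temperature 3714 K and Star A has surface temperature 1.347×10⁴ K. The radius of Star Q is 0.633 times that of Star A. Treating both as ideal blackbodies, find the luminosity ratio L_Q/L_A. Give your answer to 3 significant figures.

L ∝ R²T⁴, so L_Q/L_A = (R_Q/R_A)²(T_Q/T_A)⁴ = (0.633)² × (3714/1.347×10⁴)⁴ = 0.400689 × 5.77959×10⁻³ = 2.32×10⁻³.

L_Q/L_A ≈ 2.32×10⁻³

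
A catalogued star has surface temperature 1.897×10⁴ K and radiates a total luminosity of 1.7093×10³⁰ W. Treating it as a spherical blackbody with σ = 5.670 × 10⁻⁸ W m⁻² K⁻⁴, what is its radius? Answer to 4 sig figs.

L = 4πR²σT⁴ ⇒ R = √(L/(4πσT⁴)).
σT⁴ = 7.34264×10⁹ W/m², so R = √(1.7093×10³⁰/(4π×7.34264×10⁹)) = 4.304×10⁹ m.

R ≈ 4.304×10⁹ m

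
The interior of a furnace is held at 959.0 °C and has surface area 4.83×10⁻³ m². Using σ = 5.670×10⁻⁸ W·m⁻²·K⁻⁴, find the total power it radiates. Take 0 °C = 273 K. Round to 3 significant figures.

T = 959.0 °C + 273 = 1232.0 K.
Area A = 4.83×10⁻³ m².
P = σAT⁴ = 5.670×10⁻⁸ × 4.83×10⁻³ × (1232.0)⁴ = 631 W.

P ≈ 631 W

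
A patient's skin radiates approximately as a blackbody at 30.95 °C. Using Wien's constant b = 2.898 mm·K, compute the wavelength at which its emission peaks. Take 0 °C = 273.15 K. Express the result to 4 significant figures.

λ_max ≈ 9.530 μm

T = 30.95 °C + 273.15 = 304.10 K.
Wien's displacement law: λ_max = b/T = (2.898×10⁻³ m·K)/(304.10 K) = 9.5298×10⁻⁶ m.
That is 9.530 μm, in the infrared range.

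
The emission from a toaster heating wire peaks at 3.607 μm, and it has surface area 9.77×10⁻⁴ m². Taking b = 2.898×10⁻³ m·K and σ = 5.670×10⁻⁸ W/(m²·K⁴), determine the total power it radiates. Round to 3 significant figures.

P ≈ 23.1 W

Wien's law: T = b/λ_max = 2.898×10⁻³/3.607×10⁻⁶ = 803.438 K.
Area A = 9.77×10⁻⁴ m².
Then P = σAT⁴ = 5.670×10⁻⁸×9.77×10⁻⁴×(803.438)⁴ = 23.1 W.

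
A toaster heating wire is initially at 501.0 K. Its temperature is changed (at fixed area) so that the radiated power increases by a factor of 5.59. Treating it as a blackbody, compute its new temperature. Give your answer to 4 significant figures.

P ∝ T⁴, so T₂/T₁ = (P₂/P₁)^(1/4) = (5.59)^(1/4) = 1.53763.
T₂ = 501.0 × 1.53763 = 770.4 K.

T₂ ≈ 770.4 K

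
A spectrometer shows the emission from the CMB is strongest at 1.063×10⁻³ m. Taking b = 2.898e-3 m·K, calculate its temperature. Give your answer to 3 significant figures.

T ≈ 2.73 K

Wien's law gives T = b/λ_max = (2.898×10⁻³ m·K)/(1.063×10⁻³ m) = 2.73 K.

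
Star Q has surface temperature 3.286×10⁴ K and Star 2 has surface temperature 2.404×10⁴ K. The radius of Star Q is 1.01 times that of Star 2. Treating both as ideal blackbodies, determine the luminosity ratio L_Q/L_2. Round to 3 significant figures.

L ∝ R²T⁴, so L_Q/L_2 = (R_Q/R_2)²(T_Q/T_2)⁴ = (1.01)² × (3.286×10⁴/2.404×10⁴)⁴ = 1.0201 × 3.49086 = 3.56.

L_Q/L_2 ≈ 3.56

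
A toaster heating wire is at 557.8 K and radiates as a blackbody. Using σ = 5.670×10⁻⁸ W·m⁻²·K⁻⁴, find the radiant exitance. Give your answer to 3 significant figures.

I ≈ 5.49×10³ W/m²

Stefan–Boltzmann: I = σT⁴ = 5.670×10⁻⁸ × (557.8)⁴ = 5.49×10³ W/m².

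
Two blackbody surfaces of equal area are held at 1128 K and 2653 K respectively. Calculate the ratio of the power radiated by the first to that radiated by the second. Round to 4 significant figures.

With equal areas, P₁/P₂ = (T₁/T₂)⁴ = (1128/2653)⁴ = 0.03268.

P₁/P₂ ≈ 0.03268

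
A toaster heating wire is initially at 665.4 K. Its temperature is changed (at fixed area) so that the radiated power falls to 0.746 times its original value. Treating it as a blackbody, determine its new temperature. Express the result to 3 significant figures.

P ∝ T⁴, so T₂/T₁ = (P₂/P₁)^(1/4) = (0.746)^(1/4) = 0.929362.
T₂ = 665.4 × 0.929362 = 618 K.

T₂ ≈ 618 K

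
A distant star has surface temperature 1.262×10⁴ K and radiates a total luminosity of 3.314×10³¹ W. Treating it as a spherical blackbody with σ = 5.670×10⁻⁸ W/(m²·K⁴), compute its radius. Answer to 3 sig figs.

R ≈ 4.28×10¹⁰ m

L = 4πR²σT⁴ ⇒ R = √(L/(4πσT⁴)).
σT⁴ = 1.43820×10⁹ W/m², so R = √(3.314×10³¹/(4π×1.43820×10⁹)) = 4.28×10¹⁰ m.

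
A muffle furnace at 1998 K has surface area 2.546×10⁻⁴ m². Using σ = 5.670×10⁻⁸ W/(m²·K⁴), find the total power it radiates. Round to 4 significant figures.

P ≈ 230.1 W

Area A = 2.546×10⁻⁴ m².
P = σAT⁴ = 5.670×10⁻⁸ × 2.546×10⁻⁴ × (1998)⁴ = 230.1 W.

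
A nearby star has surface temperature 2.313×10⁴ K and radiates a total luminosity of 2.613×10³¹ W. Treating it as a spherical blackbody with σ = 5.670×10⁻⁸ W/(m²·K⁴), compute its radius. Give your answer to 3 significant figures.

L = 4πR²σT⁴ ⇒ R = √(L/(4πσT⁴)).
σT⁴ = 1.62288×10¹⁰ W/m², so R = √(2.613×10³¹/(4π×1.62288×10¹⁰)) = 1.13×10¹⁰ m.

R ≈ 1.13×10¹⁰ m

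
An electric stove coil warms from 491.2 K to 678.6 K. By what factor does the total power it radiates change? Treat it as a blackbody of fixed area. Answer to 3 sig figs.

P ∝ T⁴, so P₂/P₁ = (T₂/T₁)⁴ = (678.6/491.2)⁴ = (1.38151)⁴ = 3.64.

P₂/P₁ ≈ 3.64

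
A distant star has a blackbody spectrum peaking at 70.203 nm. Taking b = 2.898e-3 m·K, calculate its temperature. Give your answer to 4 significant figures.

T ≈ 4.128×10⁴ K

Wien's law gives T = b/λ_max = (2.898×10⁻³ m·K)/(7.0203×10⁻⁸ m) = 4.128×10⁴ K.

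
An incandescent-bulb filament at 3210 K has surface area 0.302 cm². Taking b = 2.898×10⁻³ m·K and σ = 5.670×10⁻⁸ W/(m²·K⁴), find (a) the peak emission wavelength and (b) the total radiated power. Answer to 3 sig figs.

(a) λ_max = b/T = 2.898×10⁻³/3210 = 9.028×10⁻⁷ m = 0.903 μm.
Area A = 0.302 cm² = 3.02×10⁻⁵ m².
(b) P = σAT⁴ = 5.670×10⁻⁸×3.02×10⁻⁵×(3210)⁴ = 182 W.

λ_max ≈ 0.903 μm; P ≈ 182 W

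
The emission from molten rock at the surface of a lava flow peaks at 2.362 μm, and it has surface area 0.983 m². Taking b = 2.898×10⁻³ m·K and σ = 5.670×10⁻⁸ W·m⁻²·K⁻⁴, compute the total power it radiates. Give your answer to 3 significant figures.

P ≈ 1.26×10⁵ W

Wien's law: T = b/λ_max = 2.898×10⁻³/2.362×10⁻⁶ = 1226.93 K.
Area A = 0.983 m².
Then P = σAT⁴ = 5.670×10⁻⁸×0.983×(1226.93)⁴ = 1.26×10⁵ W.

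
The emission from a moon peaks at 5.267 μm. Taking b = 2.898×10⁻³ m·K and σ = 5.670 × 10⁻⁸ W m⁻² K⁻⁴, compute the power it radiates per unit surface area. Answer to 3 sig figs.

I ≈ 5.20×10³ W/m²

Wien's law: T = b/λ_max = 2.898×10⁻³/5.267×10⁻⁶ = 550.218 K.
Then I = σT⁴ = 5.670×10⁻⁸×(550.218)⁴ = 5.20×10³ W/m².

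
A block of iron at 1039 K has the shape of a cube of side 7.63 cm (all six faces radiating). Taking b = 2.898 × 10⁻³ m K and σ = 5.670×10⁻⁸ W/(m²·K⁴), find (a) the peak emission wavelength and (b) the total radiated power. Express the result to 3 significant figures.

λ_max ≈ 2.79 μm; P ≈ 2.31×10³ W

(a) λ_max = b/T = 2.898×10⁻³/1039 = 2.789×10⁻⁶ m = 2.79 μm.
Area A = 6s² = 6×(0.0763 m)² = 0.0349301 m².
(b) P = σAT⁴ = 5.670×10⁻⁸×0.0349301×(1039)⁴ = 2.31×10³ W.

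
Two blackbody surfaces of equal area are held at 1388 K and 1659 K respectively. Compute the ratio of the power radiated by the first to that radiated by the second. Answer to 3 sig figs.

P₁/P₂ ≈ 0.490

With equal areas, P₁/P₂ = (T₁/T₂)⁴ = (1388/1659)⁴ = 0.490.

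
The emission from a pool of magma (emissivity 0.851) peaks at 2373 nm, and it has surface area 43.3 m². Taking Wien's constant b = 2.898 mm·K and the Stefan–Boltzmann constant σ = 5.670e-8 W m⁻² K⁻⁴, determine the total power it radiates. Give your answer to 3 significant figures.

Wien's law: T = b/λ_max = 2.898×10⁻³/2.373×10⁻⁶ = 1221.24 K.
Area A = 43.3 m².
Then P = εσAT⁴ = 0.851×5.670×10⁻⁸×43.3×(1221.24)⁴ = 4.65×10⁶ W.

P ≈ 4.65×10⁶ W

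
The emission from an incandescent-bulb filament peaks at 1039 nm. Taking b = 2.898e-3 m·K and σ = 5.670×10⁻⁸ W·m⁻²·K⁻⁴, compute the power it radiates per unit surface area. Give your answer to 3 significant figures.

I ≈ 3.43×10⁶ W/m²

Wien's law: T = b/λ_max = 2.898×10⁻³/1.039×10⁻⁶ = 2789.22 K.
Then I = σT⁴ = 5.670×10⁻⁸×(2789.22)⁴ = 3.43×10⁶ W/m².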